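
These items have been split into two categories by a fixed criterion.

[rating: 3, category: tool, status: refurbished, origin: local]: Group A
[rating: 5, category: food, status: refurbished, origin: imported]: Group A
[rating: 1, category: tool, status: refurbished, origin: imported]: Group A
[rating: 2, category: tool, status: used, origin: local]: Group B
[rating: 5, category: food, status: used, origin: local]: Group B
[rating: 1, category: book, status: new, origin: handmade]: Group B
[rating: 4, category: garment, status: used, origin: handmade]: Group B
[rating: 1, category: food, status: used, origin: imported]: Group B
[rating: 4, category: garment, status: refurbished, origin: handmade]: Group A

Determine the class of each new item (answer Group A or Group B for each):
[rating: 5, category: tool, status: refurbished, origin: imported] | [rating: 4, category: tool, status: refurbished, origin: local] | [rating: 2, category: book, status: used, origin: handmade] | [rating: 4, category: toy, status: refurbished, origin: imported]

A rule that fits every label: status is refurbished — true of each 'Group A' example, false of each 'Group B' one.
[rating: 5, category: tool, status: refurbished, origin: imported]: Group A (status is refurbished).
[rating: 4, category: tool, status: refurbished, origin: local]: Group A (status is refurbished).
[rating: 2, category: book, status: used, origin: handmade]: Group B (status is used).
[rating: 4, category: toy, status: refurbished, origin: imported]: Group A (status is refurbished).

Group A, Group A, Group B, Group A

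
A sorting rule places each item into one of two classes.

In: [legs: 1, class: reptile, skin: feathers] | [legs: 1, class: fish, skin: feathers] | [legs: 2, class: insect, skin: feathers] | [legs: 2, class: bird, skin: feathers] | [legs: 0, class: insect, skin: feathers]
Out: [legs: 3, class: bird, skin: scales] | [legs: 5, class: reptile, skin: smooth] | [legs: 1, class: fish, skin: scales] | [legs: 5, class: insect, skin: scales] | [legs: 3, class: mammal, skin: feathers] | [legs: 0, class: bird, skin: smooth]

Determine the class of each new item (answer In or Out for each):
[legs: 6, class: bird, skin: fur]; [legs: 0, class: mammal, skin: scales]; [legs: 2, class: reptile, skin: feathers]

The classifier is using: skin is feathers AND legs ≤ 2.
[legs: 6, class: bird, skin: fur] → skin is fur, legs = 6 → Out. [legs: 0, class: mammal, skin: scales] → skin is scales, legs = 0 → Out. [legs: 2, class: reptile, skin: feathers] → skin is feathers, legs = 2 → In.

Out, Out, In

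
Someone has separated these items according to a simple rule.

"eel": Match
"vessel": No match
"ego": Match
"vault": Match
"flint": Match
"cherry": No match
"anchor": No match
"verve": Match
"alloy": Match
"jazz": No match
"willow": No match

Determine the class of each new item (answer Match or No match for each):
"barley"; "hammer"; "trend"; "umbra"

No match, No match, Match, Match

A rule that fits every label: odd length — true of each 'Match' example, false of each 'No match' one.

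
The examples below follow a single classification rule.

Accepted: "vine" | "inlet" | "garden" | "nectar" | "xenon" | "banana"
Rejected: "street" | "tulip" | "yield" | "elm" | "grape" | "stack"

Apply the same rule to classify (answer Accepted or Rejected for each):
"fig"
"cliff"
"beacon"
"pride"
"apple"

Rejected, Rejected, Accepted, Rejected, Rejected

Every 'Accepted' example satisfies: contains 'n'. None of the 'Rejected' examples do.
"fig": no 'n' — fails the rule, so Rejected.
"cliff": no 'n' — fails the rule, so Rejected.
"beacon": has 'n' — checks out, so Accepted.
"pride": no 'n' — fails the rule, so Rejected.
"apple": no 'n' — fails the rule, so Rejected.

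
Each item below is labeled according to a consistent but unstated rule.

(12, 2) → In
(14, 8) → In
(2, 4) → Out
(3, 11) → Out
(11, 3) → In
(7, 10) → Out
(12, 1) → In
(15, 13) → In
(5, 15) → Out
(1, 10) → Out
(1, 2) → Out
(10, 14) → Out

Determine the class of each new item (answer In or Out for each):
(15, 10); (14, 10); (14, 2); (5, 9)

In, In, In, Out

'In' ⟺ first > second.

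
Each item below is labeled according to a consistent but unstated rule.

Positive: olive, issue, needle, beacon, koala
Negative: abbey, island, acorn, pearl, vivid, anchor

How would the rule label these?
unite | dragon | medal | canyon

Positive, Negative, Negative, Negative

The rule appears to be: has ≥ 3 vowels.
unite: 3 vowels — passes, so Positive.
dragon: 2 vowels — does not fit, so Negative.
medal: 2 vowels — does not fit, so Negative.
canyon: 2 vowels — does not fit, so Negative.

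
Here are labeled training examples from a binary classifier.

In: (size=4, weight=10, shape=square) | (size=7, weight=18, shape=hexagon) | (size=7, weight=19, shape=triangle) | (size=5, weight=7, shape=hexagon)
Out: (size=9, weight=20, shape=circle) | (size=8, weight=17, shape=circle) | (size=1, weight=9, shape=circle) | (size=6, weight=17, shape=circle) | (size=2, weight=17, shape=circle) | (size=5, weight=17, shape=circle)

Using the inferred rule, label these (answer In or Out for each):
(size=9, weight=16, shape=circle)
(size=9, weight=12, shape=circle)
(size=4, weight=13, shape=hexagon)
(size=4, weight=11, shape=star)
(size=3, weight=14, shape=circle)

The classifier is using: shape is not circle.
(size=9, weight=16, shape=circle): shape is circle — fails the rule, so Out.
(size=9, weight=12, shape=circle): shape is circle — fails the rule, so Out.
(size=4, weight=13, shape=hexagon): shape is hexagon — has this property, so In.
(size=4, weight=11, shape=star): shape is star — has this property, so In.
(size=3, weight=14, shape=circle): shape is circle — fails the rule, so Out.

Out, Out, In, In, Out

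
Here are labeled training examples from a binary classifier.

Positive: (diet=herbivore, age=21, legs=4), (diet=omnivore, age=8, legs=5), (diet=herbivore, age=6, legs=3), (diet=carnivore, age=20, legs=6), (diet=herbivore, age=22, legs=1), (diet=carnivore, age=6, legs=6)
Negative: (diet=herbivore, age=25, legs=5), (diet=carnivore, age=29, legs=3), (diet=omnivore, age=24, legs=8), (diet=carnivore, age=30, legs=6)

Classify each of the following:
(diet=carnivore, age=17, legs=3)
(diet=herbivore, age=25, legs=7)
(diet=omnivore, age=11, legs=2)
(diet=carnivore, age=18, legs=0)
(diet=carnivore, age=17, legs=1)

The common property of the 'Positive' items is: age ≤ 22. No 'Negative' item has it.
(diet=carnivore, age=17, legs=3) — age = 17, hence Positive.
(diet=herbivore, age=25, legs=7) — age = 25, hence Negative.
(diet=omnivore, age=11, legs=2) — age = 11, hence Positive.
(diet=carnivore, age=18, legs=0) — age = 18, hence Positive.
(diet=carnivore, age=17, legs=1) — age = 17, hence Positive.

Positive, Negative, Positive, Positive, Positive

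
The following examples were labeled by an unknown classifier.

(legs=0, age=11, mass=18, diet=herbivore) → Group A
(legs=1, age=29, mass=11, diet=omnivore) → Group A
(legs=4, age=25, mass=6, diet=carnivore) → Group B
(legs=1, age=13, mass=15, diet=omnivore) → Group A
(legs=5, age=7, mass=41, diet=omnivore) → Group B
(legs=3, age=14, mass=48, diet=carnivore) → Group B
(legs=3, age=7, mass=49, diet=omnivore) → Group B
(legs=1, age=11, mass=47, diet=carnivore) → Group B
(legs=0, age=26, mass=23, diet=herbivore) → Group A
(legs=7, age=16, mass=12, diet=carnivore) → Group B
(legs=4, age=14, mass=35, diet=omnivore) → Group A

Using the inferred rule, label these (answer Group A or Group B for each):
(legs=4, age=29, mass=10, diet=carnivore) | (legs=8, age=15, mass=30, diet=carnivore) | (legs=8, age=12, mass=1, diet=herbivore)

Group B, Group B, Group A

Rule: diet is not carnivore AND age ≥ 11. This holds for each 'Group A' example and fails for each 'Group B' one.
(legs=4, age=29, mass=10, diet=carnivore): diet is carnivore, age = 29, does not pass → Group B.
(legs=8, age=15, mass=30, diet=carnivore): diet is carnivore, age = 15, does not pass → Group B.
(legs=8, age=12, mass=1, diet=herbivore): diet is herbivore, age = 12, qualifies → Group A.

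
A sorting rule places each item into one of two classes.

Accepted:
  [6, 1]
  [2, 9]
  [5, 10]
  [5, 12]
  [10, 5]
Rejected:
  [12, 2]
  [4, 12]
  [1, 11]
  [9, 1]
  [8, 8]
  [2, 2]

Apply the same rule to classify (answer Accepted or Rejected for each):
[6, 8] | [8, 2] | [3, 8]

'Accepted' ⟺ sum is odd.
[6, 8] — 6+8 = 14, hence Rejected. [8, 2] — 8+2 = 10, hence Rejected. [3, 8] — 3+8 = 11, hence Accepted.

Rejected, Rejected, Accepted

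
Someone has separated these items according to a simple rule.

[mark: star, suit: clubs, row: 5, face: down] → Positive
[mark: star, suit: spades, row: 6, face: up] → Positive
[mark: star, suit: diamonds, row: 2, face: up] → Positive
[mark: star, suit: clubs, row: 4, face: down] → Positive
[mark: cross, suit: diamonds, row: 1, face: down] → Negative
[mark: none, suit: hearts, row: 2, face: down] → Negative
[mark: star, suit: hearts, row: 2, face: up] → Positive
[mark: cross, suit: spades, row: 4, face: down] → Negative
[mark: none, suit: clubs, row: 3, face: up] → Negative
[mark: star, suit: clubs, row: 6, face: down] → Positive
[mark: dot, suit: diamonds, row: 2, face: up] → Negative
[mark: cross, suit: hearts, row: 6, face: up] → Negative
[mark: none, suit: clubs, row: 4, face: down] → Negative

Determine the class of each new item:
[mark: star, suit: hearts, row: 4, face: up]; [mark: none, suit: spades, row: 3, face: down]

Positive, Negative

A rule that fits every label: mark is star — true of each 'Positive' example, false of each 'Negative' one.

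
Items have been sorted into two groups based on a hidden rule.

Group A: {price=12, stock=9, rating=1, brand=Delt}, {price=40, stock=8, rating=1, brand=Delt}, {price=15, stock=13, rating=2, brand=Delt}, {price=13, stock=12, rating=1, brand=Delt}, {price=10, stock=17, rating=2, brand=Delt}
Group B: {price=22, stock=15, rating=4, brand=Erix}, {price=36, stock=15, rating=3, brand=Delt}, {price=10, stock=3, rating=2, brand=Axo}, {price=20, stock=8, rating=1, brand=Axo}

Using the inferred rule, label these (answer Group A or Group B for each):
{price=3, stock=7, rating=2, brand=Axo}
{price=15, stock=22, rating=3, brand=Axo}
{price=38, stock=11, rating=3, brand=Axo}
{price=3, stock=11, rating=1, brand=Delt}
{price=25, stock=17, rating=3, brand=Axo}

Group B, Group B, Group B, Group A, Group B

The rule appears to be: brand is Delt AND rating ≤ 2.
{price=3, stock=7, rating=2, brand=Axo} — brand is Axo, rating = 2, hence Group B. {price=15, stock=22, rating=3, brand=Axo} — brand is Axo, rating = 3, hence Group B. {price=38, stock=11, rating=3, brand=Axo} — brand is Axo, rating = 3, hence Group B. {price=3, stock=11, rating=1, brand=Delt} — brand is Delt, rating = 1, hence Group A. {price=25, stock=17, rating=3, brand=Axo} — brand is Axo, rating = 3, hence Group B.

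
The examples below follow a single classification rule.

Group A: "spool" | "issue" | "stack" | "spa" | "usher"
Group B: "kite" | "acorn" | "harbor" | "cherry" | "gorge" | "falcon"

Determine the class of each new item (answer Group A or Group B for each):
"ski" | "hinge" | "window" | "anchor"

Group A, Group B, Group B, Group B

All 'Group A' examples share one property — contains 's' — and every 'Group B' example lacks it.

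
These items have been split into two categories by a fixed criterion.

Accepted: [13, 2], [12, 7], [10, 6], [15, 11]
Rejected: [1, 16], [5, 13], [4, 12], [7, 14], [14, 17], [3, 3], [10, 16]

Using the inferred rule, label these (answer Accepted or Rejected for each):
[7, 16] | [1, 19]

Rejected, Rejected

Comparing the two groups points to one rule — first > second.
[7, 16] — 7 < 16, hence Rejected. [1, 19] — 1 < 19, hence Rejected.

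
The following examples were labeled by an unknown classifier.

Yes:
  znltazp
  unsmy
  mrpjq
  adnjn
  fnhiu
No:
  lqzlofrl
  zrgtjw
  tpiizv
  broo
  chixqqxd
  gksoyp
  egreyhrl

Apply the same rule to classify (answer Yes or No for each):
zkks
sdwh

No, No

Every 'Yes' example satisfies: odd length. None of the 'No' examples do.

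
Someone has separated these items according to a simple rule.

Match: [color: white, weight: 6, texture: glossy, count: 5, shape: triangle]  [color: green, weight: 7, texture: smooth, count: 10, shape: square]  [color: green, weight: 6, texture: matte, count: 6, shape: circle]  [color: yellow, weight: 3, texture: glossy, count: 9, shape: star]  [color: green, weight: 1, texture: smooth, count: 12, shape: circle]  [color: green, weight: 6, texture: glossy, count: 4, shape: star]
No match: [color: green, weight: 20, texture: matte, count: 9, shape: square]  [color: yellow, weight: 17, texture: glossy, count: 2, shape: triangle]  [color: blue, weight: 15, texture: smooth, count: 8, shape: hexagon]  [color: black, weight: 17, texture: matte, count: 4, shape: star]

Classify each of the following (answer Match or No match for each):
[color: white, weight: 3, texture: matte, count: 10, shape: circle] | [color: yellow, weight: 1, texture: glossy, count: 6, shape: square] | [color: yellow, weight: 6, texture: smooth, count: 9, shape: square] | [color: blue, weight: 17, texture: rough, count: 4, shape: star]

Match, Match, Match, No match

Every 'Match' example satisfies: weight ≤ 7. None of the 'No match' examples do.
[color: white, weight: 3, texture: matte, count: 10, shape: circle] → weight = 3 → Match. [color: yellow, weight: 1, texture: glossy, count: 6, shape: square] → weight = 1 → Match. [color: yellow, weight: 6, texture: smooth, count: 9, shape: square] → weight = 6 → Match. [color: blue, weight: 17, texture: rough, count: 4, shape: star] → weight = 17 → No match.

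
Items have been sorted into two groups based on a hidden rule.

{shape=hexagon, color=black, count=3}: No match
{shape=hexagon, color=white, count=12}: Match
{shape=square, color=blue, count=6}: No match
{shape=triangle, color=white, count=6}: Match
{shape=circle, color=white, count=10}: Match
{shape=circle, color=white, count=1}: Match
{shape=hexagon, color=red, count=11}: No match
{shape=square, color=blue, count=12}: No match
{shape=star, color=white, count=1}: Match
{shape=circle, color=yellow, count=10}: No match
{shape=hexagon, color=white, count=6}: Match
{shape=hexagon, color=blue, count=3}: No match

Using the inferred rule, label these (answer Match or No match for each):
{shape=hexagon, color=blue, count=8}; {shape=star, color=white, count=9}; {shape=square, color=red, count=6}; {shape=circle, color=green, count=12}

No match, Match, No match, No match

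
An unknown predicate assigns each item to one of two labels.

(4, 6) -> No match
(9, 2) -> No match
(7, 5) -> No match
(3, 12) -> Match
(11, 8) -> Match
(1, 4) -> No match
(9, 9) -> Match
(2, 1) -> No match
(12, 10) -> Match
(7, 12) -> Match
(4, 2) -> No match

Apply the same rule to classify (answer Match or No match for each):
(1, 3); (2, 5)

No match, No match

All 'Match' examples share one property — sum ≥ 15 — and every 'No match' example lacks it.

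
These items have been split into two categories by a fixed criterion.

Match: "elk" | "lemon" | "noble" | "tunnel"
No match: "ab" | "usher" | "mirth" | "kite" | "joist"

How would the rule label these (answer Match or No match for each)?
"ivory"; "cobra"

No match, No match

The rule appears to be: contains 'l'.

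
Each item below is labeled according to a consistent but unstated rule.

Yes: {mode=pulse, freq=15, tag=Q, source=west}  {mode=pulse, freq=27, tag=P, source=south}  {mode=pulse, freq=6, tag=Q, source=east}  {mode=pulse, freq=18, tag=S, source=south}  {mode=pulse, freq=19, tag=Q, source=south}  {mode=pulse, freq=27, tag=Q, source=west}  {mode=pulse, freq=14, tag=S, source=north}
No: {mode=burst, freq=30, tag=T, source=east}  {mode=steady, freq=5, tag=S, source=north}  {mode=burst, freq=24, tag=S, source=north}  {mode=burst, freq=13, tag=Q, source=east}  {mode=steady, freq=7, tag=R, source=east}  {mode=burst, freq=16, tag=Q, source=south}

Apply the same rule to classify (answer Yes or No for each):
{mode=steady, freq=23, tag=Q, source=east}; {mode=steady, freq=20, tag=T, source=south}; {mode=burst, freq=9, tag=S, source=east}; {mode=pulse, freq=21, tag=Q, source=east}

The distinguishing property — mode is pulse — holds for all the 'Yes' cases and none of the 'No' cases.
{mode=steady, freq=23, tag=Q, source=east} — mode is steady, hence No.
{mode=steady, freq=20, tag=T, source=south} — mode is steady, hence No.
{mode=burst, freq=9, tag=S, source=east} — mode is burst, hence No.
{mode=pulse, freq=21, tag=Q, source=east} — mode is pulse, hence Yes.

No, No, No, Yes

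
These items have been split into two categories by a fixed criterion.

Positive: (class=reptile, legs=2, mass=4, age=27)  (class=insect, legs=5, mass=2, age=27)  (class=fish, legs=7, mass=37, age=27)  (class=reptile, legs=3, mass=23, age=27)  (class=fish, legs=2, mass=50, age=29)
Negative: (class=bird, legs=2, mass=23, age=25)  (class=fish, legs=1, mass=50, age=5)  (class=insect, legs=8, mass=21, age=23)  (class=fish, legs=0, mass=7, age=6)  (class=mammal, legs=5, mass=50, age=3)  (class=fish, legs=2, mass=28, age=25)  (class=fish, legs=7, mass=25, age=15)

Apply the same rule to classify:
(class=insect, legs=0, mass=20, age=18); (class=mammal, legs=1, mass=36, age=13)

All 'Positive' examples share one property — age ≥ 27 — and every 'Negative' example lacks it.
(class=insect, legs=0, mass=20, age=18) — age = 18, hence Negative. (class=mammal, legs=1, mass=36, age=13) — age = 13, hence Negative.

Negative, Negative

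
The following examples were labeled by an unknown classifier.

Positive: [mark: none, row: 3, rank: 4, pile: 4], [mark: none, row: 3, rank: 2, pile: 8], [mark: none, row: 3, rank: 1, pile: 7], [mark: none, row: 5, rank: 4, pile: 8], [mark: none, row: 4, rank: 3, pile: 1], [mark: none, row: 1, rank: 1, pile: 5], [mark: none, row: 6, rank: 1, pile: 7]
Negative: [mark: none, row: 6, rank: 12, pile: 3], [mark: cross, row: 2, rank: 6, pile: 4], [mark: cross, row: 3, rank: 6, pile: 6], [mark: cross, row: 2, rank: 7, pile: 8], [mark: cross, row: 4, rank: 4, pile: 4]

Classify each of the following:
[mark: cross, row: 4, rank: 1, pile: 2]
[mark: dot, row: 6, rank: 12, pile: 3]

Every 'Positive' example satisfies: mark is none AND rank ≤ 4. None of the 'Negative' examples do.
[mark: cross, row: 4, rank: 1, pile: 2] → mark is cross, rank = 1 → Negative.
[mark: dot, row: 6, rank: 12, pile: 3] → mark is dot, rank = 12 → Negative.

Negative, Negative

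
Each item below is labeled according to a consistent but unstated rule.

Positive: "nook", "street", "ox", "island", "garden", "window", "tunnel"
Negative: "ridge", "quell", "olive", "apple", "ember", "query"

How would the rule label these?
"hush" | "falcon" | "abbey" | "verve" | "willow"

Positive, Positive, Negative, Negative, Positive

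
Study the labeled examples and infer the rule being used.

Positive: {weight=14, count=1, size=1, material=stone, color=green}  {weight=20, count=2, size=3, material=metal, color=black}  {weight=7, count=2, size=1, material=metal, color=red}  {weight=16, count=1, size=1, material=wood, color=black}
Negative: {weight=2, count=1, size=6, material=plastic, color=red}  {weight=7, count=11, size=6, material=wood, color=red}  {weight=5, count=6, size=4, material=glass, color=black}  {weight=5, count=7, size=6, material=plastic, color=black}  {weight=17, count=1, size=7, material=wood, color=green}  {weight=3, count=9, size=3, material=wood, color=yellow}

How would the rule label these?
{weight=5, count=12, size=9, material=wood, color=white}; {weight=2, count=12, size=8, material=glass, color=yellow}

Negative, Negative

Every 'Positive' example satisfies: size ≤ 3 AND count ≤ 2. None of the 'Negative' examples do.
Negative: {weight=5, count=12, size=9, material=wood, color=white}, since size = 9, count = 12. Negative: {weight=2, count=12, size=8, material=glass, color=yellow}, since size = 8, count = 12.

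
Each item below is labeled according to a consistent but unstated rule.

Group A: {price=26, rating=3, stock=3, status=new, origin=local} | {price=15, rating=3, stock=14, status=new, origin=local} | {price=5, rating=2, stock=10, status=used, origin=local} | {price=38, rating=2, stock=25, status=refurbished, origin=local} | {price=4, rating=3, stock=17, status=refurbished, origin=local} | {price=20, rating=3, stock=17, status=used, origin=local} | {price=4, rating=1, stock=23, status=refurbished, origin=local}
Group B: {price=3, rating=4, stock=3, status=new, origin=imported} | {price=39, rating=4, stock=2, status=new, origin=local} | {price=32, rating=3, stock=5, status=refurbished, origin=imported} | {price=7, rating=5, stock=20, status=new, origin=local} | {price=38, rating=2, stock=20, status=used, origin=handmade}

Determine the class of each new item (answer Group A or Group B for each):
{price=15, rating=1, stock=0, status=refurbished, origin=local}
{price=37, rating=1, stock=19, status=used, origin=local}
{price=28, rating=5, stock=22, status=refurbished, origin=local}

The pattern is that an item is 'Group A' exactly when: origin is local AND rating ≤ 3.
Group A: {price=15, rating=1, stock=0, status=refurbished, origin=local}, since origin is local, rating = 1.
Group A: {price=37, rating=1, stock=19, status=used, origin=local}, since origin is local, rating = 1.
Group B: {price=28, rating=5, stock=22, status=refurbished, origin=local}, since origin is local, rating = 5.

Group A, Group A, Group B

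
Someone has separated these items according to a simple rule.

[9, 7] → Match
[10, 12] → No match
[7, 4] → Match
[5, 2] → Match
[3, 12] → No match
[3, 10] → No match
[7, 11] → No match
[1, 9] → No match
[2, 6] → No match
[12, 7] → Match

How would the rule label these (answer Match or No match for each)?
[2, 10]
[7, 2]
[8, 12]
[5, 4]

A rule that fits every label: first > second — true of each 'Match' example, false of each 'No match' one.

No match, Match, No match, Match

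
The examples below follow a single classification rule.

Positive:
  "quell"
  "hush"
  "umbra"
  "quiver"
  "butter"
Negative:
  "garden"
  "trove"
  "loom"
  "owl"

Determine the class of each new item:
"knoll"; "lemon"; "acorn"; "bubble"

Checking candidate rules against both groups, what survives is: contains 'u'.
"knoll" → no 'u' → Negative.
"lemon" → no 'u' → Negative.
"acorn" → no 'u' → Negative.
"bubble" → has 'u' → Positive.

Negative, Negative, Negative, Positive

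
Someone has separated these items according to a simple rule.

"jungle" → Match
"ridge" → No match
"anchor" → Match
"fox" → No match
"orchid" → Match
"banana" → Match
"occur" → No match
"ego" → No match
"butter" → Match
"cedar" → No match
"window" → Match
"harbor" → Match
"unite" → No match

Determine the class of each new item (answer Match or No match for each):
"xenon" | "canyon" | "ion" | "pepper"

Rule: even length. This holds for each 'Match' example and fails for each 'No match' one.
"xenon" → length 5 → No match. "canyon" → length 6 → Match. "ion" → length 3 → No match. "pepper" → length 6 → Match.

No match, Match, No match, Match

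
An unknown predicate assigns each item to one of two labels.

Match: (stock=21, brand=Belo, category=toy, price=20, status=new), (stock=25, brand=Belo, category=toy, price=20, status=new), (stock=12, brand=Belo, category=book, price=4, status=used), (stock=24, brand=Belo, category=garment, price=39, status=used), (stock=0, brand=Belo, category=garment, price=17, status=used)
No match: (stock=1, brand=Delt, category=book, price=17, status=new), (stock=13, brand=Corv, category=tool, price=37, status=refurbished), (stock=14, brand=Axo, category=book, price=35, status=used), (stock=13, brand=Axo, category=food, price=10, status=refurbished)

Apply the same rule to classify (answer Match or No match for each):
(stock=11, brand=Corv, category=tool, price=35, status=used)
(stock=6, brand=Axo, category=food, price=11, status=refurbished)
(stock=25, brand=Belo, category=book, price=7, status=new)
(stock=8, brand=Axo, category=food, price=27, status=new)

No match, No match, Match, No match

The distinguishing property — brand is Belo — holds for all the 'Match' cases and none of the 'No match' cases.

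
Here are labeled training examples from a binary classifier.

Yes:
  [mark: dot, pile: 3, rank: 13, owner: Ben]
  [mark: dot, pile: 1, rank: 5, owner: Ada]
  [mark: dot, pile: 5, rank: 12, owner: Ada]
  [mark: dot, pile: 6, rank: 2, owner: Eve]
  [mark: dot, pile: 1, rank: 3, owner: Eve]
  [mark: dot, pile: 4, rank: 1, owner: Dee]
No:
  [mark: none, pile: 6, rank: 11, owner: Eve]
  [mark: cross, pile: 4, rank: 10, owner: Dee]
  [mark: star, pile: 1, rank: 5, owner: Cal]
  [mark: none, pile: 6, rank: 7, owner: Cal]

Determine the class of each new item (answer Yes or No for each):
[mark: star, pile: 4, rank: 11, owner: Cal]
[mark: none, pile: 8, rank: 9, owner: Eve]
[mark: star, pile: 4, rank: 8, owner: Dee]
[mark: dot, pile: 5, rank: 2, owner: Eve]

No, No, No, Yes

Every 'Yes' example satisfies: mark is dot. None of the 'No' examples do.
[mark: star, pile: 4, rank: 11, owner: Cal] → mark is star → No. [mark: none, pile: 8, rank: 9, owner: Eve] → mark is none → No. [mark: star, pile: 4, rank: 8, owner: Dee] → mark is star → No. [mark: dot, pile: 5, rank: 2, owner: Eve] → mark is dot → Yes.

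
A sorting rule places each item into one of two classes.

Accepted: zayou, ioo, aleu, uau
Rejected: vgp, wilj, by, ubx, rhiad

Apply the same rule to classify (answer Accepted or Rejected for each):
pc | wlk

A rule that fits every label: ends with a vowel — true of each 'Accepted' example, false of each 'Rejected' one.
pc — ends with 'c', hence Rejected. wlk — ends with 'k', hence Rejected.

Rejected, Rejected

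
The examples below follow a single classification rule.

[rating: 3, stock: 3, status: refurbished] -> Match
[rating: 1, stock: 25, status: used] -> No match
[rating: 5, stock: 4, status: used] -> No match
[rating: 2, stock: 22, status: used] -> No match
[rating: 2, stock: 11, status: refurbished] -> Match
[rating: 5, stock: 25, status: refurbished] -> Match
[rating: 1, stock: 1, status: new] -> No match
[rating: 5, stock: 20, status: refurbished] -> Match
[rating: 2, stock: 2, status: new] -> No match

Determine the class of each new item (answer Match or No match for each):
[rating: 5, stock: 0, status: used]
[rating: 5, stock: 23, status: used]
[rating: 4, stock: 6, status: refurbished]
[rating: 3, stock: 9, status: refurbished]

No match, No match, Match, Match

Every 'Match' example satisfies: status is refurbished. None of the 'No match' examples do.
No match: [rating: 5, stock: 0, status: used], since status is used. No match: [rating: 5, stock: 23, status: used], since status is used. Match: [rating: 4, stock: 6, status: refurbished], since status is refurbished. Match: [rating: 3, stock: 9, status: refurbished], since status is refurbished.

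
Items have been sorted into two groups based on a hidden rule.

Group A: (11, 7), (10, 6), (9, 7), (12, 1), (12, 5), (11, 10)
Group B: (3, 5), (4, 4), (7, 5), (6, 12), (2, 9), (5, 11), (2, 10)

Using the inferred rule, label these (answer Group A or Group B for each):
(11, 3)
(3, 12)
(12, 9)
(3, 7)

Group A, Group B, Group A, Group B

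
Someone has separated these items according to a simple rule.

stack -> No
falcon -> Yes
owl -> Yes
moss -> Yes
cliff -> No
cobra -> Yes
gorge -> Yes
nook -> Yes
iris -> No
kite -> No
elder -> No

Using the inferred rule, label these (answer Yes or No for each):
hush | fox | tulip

A rule that fits every label: contains 'o' — true of each 'Yes' example, false of each 'No' one.

No, Yes, No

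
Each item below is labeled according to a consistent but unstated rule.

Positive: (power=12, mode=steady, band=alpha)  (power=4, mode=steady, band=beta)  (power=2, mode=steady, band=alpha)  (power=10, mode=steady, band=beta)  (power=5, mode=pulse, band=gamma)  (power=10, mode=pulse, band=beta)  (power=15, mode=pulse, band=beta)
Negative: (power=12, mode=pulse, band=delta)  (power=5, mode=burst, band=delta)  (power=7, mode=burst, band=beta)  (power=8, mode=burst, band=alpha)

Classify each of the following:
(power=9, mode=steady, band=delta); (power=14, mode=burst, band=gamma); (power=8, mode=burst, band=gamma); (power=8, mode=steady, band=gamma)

Negative, Negative, Negative, Positive

The classifier is using: mode is not burst AND band is not delta.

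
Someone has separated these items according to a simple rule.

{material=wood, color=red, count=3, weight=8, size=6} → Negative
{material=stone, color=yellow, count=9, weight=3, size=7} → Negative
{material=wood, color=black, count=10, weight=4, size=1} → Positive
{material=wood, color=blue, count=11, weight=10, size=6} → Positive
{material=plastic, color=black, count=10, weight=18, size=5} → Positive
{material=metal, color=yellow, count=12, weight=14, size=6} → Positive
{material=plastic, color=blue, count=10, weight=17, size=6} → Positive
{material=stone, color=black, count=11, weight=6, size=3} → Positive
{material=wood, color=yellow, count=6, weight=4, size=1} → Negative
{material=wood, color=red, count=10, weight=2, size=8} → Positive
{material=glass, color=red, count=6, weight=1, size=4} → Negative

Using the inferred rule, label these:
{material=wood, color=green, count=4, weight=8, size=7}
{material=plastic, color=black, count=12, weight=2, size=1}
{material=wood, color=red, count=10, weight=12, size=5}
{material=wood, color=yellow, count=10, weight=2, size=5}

The pattern is that an item is 'Positive' exactly when: count ≥ 10.
{material=wood, color=green, count=4, weight=8, size=7}: count = 4, does not pass → Negative. {material=plastic, color=black, count=12, weight=2, size=1}: count = 12, qualifies → Positive. {material=wood, color=red, count=10, weight=12, size=5}: count = 10, qualifies → Positive. {material=wood, color=yellow, count=10, weight=2, size=5}: count = 10, qualifies → Positive.

Negative, Positive, Positive, Positive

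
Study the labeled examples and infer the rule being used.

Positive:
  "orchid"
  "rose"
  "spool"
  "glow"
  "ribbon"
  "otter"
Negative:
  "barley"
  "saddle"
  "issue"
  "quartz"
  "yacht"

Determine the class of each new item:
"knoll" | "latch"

Positive, Negative

The rule appears to be: contains 'o'.
"knoll": Positive (has 'o'). "latch": Negative (no 'o').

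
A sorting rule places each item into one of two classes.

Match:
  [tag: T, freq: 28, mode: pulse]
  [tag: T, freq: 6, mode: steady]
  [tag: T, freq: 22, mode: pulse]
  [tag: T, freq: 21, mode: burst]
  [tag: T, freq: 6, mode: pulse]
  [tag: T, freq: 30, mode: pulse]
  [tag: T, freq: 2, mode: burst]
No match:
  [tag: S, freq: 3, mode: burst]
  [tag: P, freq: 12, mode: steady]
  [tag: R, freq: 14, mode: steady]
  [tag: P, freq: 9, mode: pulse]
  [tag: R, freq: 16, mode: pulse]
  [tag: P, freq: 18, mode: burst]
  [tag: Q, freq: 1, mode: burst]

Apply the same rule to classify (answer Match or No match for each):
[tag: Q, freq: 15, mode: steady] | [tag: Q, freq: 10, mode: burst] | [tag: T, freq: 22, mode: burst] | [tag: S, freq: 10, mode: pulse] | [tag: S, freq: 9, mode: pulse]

Every 'Match' example satisfies: tag is T. None of the 'No match' examples do.
[tag: Q, freq: 15, mode: steady] → tag is Q → No match.
[tag: Q, freq: 10, mode: burst] → tag is Q → No match.
[tag: T, freq: 22, mode: burst] → tag is T → Match.
[tag: S, freq: 10, mode: pulse] → tag is S → No match.
[tag: S, freq: 9, mode: pulse] → tag is S → No match.

No match, No match, Match, No match, No match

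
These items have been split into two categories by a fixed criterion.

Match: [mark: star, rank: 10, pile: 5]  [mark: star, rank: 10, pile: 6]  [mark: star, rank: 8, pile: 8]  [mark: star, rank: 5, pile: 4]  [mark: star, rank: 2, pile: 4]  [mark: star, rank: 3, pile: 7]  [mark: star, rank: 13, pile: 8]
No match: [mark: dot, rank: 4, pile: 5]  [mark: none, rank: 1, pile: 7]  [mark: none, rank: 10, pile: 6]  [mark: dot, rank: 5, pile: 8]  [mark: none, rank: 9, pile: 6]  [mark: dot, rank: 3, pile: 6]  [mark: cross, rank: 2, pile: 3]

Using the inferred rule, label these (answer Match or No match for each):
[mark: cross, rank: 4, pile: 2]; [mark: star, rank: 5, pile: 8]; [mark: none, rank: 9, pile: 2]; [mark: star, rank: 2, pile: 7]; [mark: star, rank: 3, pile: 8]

The classifier is using: mark is star.
[mark: cross, rank: 4, pile: 2] — mark is cross, hence No match.
[mark: star, rank: 5, pile: 8] — mark is star, hence Match.
[mark: none, rank: 9, pile: 2] — mark is none, hence No match.
[mark: star, rank: 2, pile: 7] — mark is star, hence Match.
[mark: star, rank: 3, pile: 8] — mark is star, hence Match.

No match, Match, No match, Match, Match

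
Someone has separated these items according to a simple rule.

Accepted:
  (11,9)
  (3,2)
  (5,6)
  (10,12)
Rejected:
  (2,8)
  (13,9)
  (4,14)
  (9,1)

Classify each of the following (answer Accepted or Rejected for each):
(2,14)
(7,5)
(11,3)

The rule appears to be: |first − second| ≤ 2.
(2,14): |2−14| = 12 — doesn't match, so Rejected.
(7,5): |7−5| = 2 — matches, so Accepted.
(11,3): |11−3| = 8 — doesn't match, so Rejected.

Rejected, Accepted, Rejected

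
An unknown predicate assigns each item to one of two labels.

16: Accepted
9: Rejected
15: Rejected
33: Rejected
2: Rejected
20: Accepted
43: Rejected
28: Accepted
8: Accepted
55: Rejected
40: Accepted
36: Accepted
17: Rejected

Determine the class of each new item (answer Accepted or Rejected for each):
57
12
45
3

Rejected, Accepted, Rejected, Rejected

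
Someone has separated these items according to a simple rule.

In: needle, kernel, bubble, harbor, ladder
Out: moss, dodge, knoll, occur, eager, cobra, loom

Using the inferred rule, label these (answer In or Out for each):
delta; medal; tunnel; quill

Out, Out, In, Out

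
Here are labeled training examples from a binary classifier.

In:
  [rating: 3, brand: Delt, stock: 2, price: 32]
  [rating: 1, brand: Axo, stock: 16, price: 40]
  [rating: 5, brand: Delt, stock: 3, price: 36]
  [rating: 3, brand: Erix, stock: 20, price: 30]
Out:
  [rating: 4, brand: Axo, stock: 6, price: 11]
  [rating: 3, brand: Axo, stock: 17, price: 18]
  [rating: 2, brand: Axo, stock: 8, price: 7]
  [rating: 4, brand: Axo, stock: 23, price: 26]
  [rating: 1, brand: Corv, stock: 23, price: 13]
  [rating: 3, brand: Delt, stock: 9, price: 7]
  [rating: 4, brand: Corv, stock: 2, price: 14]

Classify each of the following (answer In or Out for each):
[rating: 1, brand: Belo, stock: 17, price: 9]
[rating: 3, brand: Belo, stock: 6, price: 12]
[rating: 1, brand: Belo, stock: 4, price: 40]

Out, Out, In

Rule: price ≥ 30. This holds for each 'In' example and fails for each 'Out' one.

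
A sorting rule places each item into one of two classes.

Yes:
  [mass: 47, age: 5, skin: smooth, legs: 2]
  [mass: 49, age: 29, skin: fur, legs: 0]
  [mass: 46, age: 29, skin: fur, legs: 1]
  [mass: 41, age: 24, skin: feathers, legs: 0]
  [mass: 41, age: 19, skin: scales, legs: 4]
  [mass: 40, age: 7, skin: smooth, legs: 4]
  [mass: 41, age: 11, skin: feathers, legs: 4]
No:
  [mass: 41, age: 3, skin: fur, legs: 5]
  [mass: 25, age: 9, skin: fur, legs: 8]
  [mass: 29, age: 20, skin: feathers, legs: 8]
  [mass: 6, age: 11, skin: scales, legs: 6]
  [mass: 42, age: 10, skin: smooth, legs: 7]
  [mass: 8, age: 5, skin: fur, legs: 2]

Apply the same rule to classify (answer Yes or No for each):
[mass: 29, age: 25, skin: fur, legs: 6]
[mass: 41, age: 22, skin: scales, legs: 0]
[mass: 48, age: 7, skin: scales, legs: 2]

The distinguishing property — legs ≤ 4 AND mass ≥ 25 — holds for all the 'Yes' cases and none of the 'No' cases.
[mass: 29, age: 25, skin: fur, legs: 6]: legs = 6, mass = 29, doesn't qualify → No.
[mass: 41, age: 22, skin: scales, legs: 0]: legs = 0, mass = 41, matches → Yes.
[mass: 48, age: 7, skin: scales, legs: 2]: legs = 2, mass = 48, matches → Yes.

No, Yes, Yes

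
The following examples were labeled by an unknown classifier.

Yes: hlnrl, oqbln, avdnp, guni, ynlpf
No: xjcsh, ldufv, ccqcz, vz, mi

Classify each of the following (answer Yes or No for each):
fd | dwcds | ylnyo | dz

'Yes' ⟺ contains 'n'.
No: fd, since no 'n'. No: dwcds, since no 'n'. Yes: ylnyo, since has 'n'. No: dz, since no 'n'.

No, No, Yes, No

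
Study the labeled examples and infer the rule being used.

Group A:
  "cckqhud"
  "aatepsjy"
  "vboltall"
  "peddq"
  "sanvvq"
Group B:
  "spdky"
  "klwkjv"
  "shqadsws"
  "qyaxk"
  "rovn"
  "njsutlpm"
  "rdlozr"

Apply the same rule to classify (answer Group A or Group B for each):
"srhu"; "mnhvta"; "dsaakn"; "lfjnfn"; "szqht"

Group B, Group B, Group A, Group B, Group B

The distinguishing property — has a double letter — holds for all the 'Group A' cases and none of the 'Group B' cases.
"srhu" → no doubled letter → Group B. "mnhvta" → no doubled letter → Group B. "dsaakn" → 'aa' doubled → Group A. "lfjnfn" → no doubled letter → Group B. "szqht" → no doubled letter → Group B.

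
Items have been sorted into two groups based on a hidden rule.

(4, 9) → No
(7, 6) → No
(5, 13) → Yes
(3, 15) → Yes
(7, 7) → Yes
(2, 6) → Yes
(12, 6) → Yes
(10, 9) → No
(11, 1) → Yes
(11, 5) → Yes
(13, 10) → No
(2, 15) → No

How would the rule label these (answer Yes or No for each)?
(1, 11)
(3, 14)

Yes, No

The pattern is that an item is 'Yes' exactly when: sum is even.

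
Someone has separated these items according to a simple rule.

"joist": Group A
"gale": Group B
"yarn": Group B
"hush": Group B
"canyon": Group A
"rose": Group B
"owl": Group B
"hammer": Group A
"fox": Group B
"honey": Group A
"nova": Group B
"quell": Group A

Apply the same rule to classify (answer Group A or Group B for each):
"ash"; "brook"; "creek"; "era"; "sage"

Group B, Group A, Group A, Group B, Group B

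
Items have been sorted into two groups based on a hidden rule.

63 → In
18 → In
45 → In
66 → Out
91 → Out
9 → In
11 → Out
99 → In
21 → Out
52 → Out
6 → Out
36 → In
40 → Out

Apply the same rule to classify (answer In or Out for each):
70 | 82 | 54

Out, Out, In

'In' ⟺ multiple of 9.
70 — 70 = 9·7 + 7, hence Out.
82 — 82 = 9·9 + 1, hence Out.
54 — 54 = 9·6, hence In.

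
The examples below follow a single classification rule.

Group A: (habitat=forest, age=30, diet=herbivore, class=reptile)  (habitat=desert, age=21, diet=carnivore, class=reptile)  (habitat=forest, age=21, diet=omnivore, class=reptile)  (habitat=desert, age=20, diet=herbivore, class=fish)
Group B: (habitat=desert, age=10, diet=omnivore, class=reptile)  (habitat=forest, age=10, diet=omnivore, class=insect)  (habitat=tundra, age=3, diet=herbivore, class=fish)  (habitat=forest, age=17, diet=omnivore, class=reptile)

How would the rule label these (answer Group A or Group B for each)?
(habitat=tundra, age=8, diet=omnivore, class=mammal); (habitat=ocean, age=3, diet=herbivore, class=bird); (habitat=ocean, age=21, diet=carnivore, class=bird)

Group B, Group B, Group A

The pattern is that an item is 'Group A' exactly when: age ≥ 20.
Group B: (habitat=tundra, age=8, diet=omnivore, class=mammal), since age = 8.
Group B: (habitat=ocean, age=3, diet=herbivore, class=bird), since age = 3.
Group A: (habitat=ocean, age=21, diet=carnivore, class=bird), since age = 21.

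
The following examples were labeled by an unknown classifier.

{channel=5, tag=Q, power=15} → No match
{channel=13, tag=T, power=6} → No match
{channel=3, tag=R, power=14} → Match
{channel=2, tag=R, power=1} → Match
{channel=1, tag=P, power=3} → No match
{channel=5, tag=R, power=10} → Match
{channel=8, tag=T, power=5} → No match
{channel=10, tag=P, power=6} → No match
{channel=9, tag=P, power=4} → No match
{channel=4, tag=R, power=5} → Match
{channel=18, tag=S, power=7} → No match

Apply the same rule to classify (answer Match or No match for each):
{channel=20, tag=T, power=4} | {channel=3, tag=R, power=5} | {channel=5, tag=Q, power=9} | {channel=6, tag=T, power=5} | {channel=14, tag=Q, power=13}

The pattern is that an item is 'Match' exactly when: tag is R.

No match, Match, No match, No match, No match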